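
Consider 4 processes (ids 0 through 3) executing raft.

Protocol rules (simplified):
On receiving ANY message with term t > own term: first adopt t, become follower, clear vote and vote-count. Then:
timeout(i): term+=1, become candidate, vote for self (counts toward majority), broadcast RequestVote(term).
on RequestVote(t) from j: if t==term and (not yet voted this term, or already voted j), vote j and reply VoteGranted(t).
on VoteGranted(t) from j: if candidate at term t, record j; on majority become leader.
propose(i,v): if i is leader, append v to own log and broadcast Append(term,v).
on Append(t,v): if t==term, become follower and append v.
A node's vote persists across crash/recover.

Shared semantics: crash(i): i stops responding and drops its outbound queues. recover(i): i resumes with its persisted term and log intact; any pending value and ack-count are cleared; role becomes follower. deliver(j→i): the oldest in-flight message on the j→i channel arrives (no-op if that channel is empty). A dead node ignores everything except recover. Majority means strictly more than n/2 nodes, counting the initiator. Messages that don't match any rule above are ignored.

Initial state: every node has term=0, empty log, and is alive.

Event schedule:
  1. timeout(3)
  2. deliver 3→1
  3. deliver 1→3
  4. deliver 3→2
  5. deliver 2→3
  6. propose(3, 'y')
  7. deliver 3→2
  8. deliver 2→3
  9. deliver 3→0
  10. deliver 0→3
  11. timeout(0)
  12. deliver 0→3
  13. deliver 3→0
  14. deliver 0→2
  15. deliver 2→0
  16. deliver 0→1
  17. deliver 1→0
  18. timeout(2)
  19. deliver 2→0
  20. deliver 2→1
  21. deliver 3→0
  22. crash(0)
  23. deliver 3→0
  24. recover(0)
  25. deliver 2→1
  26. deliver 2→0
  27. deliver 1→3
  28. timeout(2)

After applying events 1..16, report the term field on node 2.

2

step 1 timeout(3): 3={cand,t=1,log=-}
step 2 deliver 3→1: 1={foll,t=1,log=-}
step 3 deliver 1→3: —
step 4 deliver 3→2: 2={foll,t=1,log=-}
step 5 deliver 2→3: 3={lead,t=1,log=-}
step 6 propose(3,'y'): 3={lead,t=1,log=y}
step 7 deliver 3→2: 2={foll,t=1,log=y}
step 8 deliver 2→3: —
step 9 deliver 3→0: 0={foll,t=1,log=-}
step 10 deliver 0→3: —
step 11 timeout(0): 0={cand,t=2,log=-}
step 12 deliver 0→3: 3={foll,t=2,log=y}
step 13 deliver 3→0: —
step 14 deliver 0→2: 2={foll,t=2,log=y}
step 15 deliver 2→0: —
step 16 deliver 0→1: 1={foll,t=2,log=-}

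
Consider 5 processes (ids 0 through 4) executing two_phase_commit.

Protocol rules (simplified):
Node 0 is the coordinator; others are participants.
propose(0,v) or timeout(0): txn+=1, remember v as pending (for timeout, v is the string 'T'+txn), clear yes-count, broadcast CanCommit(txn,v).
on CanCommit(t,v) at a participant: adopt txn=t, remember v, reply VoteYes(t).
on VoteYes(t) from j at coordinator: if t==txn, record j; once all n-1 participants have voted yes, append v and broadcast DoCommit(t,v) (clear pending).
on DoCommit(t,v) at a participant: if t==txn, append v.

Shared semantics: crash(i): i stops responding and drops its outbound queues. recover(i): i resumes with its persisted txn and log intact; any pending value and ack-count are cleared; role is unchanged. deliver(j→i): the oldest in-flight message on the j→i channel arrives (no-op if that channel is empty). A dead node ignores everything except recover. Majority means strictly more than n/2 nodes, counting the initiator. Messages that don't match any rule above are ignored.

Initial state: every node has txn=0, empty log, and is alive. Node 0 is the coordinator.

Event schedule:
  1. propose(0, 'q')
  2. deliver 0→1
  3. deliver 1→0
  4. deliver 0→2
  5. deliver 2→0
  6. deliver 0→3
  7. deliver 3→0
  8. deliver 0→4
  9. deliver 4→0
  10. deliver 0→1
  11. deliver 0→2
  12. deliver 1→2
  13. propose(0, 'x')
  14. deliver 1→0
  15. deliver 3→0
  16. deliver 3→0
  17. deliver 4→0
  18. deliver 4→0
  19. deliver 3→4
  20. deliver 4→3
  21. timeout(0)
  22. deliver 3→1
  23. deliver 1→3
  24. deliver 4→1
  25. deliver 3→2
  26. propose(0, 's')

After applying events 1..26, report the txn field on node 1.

1

after 1 — propose(0,'q'): n0:coor/t1/[-]
after 2 — deliver 0→1: n1:part/t1/[-]
after 3 — deliver 1→0: ·
after 4 — deliver 0→2: n2:part/t1/[-]
after 5 — deliver 2→0: ·
after 6 — deliver 0→3: n3:part/t1/[-]
after 7 — deliver 3→0: ·
after 8 — deliver 0→4: n4:part/t1/[-]
after 9 — deliver 4→0: n0:coor/t1/[q]
after 10 — deliver 0→1: n1:part/t1/[q]
after 11 — deliver 0→2: n2:part/t1/[q]
after 12 — deliver 1→2: ·
after 13 — propose(0,'x'): n0:coor/t2/[q]
after 14 — deliver 1→0: ·
after 15 — deliver 3→0: ·
after 16 — deliver 3→0: ·
after 17 — deliver 4→0: ·
after 18 — deliver 4→0: ·
after 19 — deliver 3→4: ·
after 20 — deliver 4→3: ·
after 21 — timeout(0): n0:coor/t3/[q]
after 22 — deliver 3→1: ·
after 23 — deliver 1→3: ·
after 24 — deliver 4→1: ·
after 25 — deliver 3→2: ·
after 26 — propose(0,'s'): n0:coor/t4/[q]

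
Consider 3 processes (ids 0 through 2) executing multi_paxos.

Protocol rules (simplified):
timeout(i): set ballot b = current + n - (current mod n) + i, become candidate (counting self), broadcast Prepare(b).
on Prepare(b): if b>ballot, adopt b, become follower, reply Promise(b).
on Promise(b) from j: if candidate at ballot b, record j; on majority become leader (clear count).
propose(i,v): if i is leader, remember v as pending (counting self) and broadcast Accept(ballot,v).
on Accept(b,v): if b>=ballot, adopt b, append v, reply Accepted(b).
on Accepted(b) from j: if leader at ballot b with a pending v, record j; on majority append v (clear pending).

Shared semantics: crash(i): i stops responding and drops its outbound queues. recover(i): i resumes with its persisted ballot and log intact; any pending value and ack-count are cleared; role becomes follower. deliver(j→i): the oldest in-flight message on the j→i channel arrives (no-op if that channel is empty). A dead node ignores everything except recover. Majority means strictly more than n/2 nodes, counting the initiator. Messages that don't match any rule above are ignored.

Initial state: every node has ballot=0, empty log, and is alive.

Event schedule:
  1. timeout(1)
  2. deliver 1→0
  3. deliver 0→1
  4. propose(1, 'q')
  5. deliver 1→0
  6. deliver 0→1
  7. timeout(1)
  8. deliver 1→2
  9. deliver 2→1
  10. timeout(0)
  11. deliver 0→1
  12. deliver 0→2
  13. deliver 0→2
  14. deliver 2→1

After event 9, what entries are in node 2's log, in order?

e1 timeout(1): 1[cand,b=4,-]
e2 deliver 1→0: 0[foll,b=4,-]
e3 deliver 0→1: 1[lead,b=4,-]
e4 propose(1,'q'): ·
e5 deliver 1→0: 0[foll,b=4,q]
e6 deliver 0→1: 1[lead,b=4,q]
e7 timeout(1): 1[cand,b=7,q]
e8 deliver 1→2: 2[foll,b=4,-]
e9 deliver 2→1: ·

empty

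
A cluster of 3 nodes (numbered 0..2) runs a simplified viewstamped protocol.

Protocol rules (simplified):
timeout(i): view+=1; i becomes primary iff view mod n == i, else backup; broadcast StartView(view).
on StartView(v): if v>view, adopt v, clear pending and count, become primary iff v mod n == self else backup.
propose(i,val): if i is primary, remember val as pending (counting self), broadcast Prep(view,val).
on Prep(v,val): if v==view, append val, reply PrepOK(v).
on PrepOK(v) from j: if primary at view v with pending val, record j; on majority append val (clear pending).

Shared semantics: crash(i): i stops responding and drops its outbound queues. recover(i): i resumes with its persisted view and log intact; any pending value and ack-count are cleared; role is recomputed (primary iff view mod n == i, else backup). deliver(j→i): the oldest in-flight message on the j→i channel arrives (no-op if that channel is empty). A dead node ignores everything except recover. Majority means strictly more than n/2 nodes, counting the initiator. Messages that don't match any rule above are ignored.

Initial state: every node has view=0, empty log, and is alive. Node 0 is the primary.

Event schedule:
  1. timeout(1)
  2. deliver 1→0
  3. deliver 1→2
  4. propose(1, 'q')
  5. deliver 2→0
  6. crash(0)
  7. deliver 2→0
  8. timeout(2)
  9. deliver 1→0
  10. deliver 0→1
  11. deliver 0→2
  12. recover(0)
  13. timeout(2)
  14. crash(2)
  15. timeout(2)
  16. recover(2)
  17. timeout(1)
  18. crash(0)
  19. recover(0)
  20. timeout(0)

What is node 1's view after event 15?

1

step 1 timeout(1): 1={prim,v=1,log=-}
step 2 deliver 1→0: 0={back,v=1,log=-}
step 3 deliver 1→2: 2={back,v=1,log=-}
step 4 propose(1,'q'): —
step 5 deliver 2→0: —
step 6 crash(0): 0={✗back,v=1,log=-}
step 7 deliver 2→0: —
step 8 timeout(2): 2={prim,v=2,log=-}
step 9 deliver 1→0: —
step 10 deliver 0→1: —
step 11 deliver 0→2: —
step 12 recover(0): 0={back,v=1,log=-}
step 13 timeout(2): 2={back,v=3,log=-}
step 14 crash(2): 2={✗back,v=3,log=-}
step 15 timeout(2): —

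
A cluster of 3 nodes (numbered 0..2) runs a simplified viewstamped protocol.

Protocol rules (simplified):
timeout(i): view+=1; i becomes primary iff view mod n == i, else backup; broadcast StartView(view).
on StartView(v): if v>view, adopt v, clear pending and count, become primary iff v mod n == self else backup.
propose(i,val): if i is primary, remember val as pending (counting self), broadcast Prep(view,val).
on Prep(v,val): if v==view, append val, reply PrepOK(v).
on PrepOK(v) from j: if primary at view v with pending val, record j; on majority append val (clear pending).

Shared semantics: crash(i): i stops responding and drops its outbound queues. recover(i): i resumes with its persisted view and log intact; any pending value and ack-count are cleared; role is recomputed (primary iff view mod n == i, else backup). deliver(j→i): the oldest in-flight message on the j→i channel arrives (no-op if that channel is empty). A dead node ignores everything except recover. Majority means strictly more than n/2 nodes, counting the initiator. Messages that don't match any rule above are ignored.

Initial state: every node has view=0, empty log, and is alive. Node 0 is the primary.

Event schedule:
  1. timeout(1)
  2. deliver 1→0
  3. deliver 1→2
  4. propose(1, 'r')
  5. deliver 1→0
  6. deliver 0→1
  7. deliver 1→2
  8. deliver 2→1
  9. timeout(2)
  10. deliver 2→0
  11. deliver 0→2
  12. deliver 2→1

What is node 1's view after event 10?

1

step 1 timeout(1): 1={prim,v=1,log=-}
step 2 deliver 1→0: 0={back,v=1,log=-}
step 3 deliver 1→2: 2={back,v=1,log=-}
step 4 propose(1,'r'): —
step 5 deliver 1→0: 0={back,v=1,log=r}
step 6 deliver 0→1: 1={prim,v=1,log=r}
step 7 deliver 1→2: 2={back,v=1,log=r}
step 8 deliver 2→1: —
step 9 timeout(2): 2={prim,v=2,log=r}
step 10 deliver 2→0: 0={back,v=2,log=r}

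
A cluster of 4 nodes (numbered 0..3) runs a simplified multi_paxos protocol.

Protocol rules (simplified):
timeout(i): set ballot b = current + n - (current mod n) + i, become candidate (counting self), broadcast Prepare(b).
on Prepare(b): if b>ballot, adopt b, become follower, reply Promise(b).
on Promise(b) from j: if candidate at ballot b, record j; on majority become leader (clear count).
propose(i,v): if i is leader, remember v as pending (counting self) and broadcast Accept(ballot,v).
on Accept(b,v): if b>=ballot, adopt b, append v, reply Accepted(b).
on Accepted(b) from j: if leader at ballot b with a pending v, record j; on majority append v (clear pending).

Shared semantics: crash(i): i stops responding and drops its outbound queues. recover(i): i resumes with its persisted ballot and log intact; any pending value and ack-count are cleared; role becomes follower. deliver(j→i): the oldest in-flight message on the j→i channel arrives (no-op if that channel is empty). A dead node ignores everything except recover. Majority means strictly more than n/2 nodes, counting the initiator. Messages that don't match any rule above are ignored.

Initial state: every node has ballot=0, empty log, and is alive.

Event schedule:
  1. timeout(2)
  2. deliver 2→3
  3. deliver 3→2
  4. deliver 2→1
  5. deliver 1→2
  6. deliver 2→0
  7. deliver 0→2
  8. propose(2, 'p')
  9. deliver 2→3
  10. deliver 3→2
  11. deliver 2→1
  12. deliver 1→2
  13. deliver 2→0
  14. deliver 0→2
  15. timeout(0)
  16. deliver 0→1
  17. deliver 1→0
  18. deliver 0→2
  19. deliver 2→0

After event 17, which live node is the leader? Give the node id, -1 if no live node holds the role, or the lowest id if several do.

2

after 1 — timeout(2): n2:cand/b6/[-]
after 2 — deliver 2→3: n3:foll/b6/[-]
after 3 — deliver 3→2: ·
after 4 — deliver 2→1: n1:foll/b6/[-]
after 5 — deliver 1→2: n2:lead/b6/[-]
after 6 — deliver 2→0: n0:foll/b6/[-]
after 7 — deliver 0→2: ·
after 8 — propose(2,'p'): ·
after 9 — deliver 2→3: n3:foll/b6/[p]
after 10 — deliver 3→2: ·
after 11 — deliver 2→1: n1:foll/b6/[p]
after 12 — deliver 1→2: n2:lead/b6/[p]
after 13 — deliver 2→0: n0:foll/b6/[p]
after 14 — deliver 0→2: ·
after 15 — timeout(0): n0:cand/b8/[p]
after 16 — deliver 0→1: n1:foll/b8/[p]
after 17 — deliver 1→0: ·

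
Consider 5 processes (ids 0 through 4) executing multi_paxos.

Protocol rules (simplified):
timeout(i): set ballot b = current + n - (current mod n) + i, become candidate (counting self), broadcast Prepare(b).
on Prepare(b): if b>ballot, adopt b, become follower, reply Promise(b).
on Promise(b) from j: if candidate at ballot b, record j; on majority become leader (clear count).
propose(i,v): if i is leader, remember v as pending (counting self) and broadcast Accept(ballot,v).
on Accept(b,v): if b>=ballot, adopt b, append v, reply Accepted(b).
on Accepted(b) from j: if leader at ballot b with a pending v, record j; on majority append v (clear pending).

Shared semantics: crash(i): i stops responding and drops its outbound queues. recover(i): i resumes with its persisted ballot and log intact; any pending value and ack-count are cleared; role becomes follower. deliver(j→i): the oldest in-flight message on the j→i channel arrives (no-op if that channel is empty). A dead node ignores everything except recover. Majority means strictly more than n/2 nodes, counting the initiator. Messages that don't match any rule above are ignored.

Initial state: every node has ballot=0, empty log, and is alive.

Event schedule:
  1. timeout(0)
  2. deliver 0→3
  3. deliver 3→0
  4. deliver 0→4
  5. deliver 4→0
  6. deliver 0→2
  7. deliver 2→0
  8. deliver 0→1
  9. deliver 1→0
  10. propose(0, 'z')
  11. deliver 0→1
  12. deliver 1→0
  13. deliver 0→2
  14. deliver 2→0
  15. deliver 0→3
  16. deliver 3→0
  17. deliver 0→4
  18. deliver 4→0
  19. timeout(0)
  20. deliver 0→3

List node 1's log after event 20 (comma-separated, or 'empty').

z

after 1 — timeout(0): n0:cand/b5/[-]
after 2 — deliver 0→3: n3:foll/b5/[-]
after 3 — deliver 3→0: ·
after 4 — deliver 0→4: n4:foll/b5/[-]
after 5 — deliver 4→0: n0:lead/b5/[-]
after 6 — deliver 0→2: n2:foll/b5/[-]
after 7 — deliver 2→0: ·
after 8 — deliver 0→1: n1:foll/b5/[-]
after 9 — deliver 1→0: ·
after 10 — propose(0,'z'): ·
after 11 — deliver 0→1: n1:foll/b5/[z]
after 12 — deliver 1→0: ·
after 13 — deliver 0→2: n2:foll/b5/[z]
after 14 — deliver 2→0: n0:lead/b5/[z]
after 15 — deliver 0→3: n3:foll/b5/[z]
after 16 — deliver 3→0: ·
after 17 — deliver 0→4: n4:foll/b5/[z]
after 18 — deliver 4→0: ·
after 19 — timeout(0): n0:cand/b10/[z]
after 20 — deliver 0→3: n3:foll/b10/[z]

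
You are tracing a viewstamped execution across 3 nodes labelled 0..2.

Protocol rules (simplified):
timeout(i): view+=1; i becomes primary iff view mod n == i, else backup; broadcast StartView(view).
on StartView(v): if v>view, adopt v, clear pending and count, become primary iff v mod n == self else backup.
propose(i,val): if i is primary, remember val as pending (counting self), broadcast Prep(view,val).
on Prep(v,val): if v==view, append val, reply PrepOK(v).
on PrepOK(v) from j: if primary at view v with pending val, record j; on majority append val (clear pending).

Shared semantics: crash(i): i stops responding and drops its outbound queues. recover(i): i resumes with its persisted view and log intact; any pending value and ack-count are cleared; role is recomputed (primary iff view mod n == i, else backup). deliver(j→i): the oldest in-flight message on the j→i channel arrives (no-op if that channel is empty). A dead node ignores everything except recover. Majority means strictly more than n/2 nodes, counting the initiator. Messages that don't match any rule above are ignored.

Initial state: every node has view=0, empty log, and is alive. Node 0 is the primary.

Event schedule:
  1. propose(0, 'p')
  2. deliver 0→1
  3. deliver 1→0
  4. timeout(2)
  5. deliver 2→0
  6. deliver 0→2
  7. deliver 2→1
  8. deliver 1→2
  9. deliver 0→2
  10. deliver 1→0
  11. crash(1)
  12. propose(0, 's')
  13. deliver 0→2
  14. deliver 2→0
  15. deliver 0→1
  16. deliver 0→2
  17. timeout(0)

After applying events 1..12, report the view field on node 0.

1

[1] propose(0,'p') → ∅
[2] deliver 0→1 → N1(back v0 [p])
[3] deliver 1→0 → N0(prim v0 [p])
[4] timeout(2) → N2(back v1 [-])
[5] deliver 2→0 → N0(back v1 [p])
[6] deliver 0→2 → ∅
[7] deliver 2→1 → N1(prim v1 [p])
[8] deliver 1→2 → ∅
[9] deliver 0→2 → ∅
[10] deliver 1→0 → ∅
[11] crash(1) → N1(✗prim v1 [p])
[12] propose(0,'s') → ∅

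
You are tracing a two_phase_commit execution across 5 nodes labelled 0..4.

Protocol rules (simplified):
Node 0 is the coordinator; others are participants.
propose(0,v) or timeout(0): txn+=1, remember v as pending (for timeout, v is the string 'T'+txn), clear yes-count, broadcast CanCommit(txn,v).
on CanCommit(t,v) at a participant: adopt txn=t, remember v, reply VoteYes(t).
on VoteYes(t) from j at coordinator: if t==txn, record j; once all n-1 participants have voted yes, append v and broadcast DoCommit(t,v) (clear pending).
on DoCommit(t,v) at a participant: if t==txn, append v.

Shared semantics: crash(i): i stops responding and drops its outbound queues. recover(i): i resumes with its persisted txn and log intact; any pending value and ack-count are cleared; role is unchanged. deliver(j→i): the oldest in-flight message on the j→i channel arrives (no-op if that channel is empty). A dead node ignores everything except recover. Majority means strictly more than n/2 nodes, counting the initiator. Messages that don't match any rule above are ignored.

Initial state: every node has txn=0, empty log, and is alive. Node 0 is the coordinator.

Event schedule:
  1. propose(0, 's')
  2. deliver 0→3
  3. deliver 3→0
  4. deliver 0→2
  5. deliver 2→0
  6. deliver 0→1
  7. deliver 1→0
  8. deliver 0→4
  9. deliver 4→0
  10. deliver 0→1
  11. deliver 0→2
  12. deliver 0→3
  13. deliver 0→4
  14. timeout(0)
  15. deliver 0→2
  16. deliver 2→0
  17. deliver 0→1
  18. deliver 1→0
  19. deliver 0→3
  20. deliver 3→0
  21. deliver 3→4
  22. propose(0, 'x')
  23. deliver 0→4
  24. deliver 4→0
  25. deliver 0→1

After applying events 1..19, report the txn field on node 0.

e1 propose(0,'s'): 0[coor,t=1,-]
e2 deliver 0→3: 3[part,t=1,-]
e3 deliver 3→0: ·
e4 deliver 0→2: 2[part,t=1,-]
e5 deliver 2→0: ·
e6 deliver 0→1: 1[part,t=1,-]
e7 deliver 1→0: ·
e8 deliver 0→4: 4[part,t=1,-]
e9 deliver 4→0: 0[coor,t=1,s]
e10 deliver 0→1: 1[part,t=1,s]
e11 deliver 0→2: 2[part,t=1,s]
e12 deliver 0→3: 3[part,t=1,s]
e13 deliver 0→4: 4[part,t=1,s]
e14 timeout(0): 0[coor,t=2,s]
e15 deliver 0→2: 2[part,t=2,s]
e16 deliver 2→0: ·
e17 deliver 0→1: 1[part,t=2,s]
e18 deliver 1→0: ·
e19 deliver 0→3: 3[part,t=2,s]

2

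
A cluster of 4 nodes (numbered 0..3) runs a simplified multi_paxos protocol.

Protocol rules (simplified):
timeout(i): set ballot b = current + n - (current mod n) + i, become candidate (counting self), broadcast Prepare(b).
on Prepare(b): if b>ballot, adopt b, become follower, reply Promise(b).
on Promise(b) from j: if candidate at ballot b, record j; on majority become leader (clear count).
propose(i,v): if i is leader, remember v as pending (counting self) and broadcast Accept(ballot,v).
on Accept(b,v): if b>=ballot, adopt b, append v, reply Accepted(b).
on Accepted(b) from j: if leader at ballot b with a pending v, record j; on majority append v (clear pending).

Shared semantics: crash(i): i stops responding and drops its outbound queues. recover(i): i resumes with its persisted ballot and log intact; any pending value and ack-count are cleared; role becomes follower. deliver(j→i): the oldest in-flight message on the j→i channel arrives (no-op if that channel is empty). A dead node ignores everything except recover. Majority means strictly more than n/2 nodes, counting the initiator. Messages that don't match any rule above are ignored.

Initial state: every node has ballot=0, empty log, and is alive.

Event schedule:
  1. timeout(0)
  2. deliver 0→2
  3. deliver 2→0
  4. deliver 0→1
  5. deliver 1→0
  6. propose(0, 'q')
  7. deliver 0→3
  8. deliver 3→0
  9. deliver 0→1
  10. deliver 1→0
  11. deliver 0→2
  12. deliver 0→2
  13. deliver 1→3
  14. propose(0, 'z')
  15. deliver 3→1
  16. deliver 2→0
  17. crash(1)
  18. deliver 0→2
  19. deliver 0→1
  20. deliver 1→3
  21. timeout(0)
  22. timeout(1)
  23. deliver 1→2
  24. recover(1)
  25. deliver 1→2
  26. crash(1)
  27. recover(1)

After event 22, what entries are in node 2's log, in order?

after 1 — timeout(0): n0:cand/b4/[-]
after 2 — deliver 0→2: n2:foll/b4/[-]
after 3 — deliver 2→0: ·
after 4 — deliver 0→1: n1:foll/b4/[-]
after 5 — deliver 1→0: n0:lead/b4/[-]
after 6 — propose(0,'q'): ·
after 7 — deliver 0→3: n3:foll/b4/[-]
after 8 — deliver 3→0: ·
after 9 — deliver 0→1: n1:foll/b4/[q]
after 10 — deliver 1→0: ·
after 11 — deliver 0→2: n2:foll/b4/[q]
after 12 — deliver 0→2: ·
after 13 — deliver 1→3: ·
after 14 — propose(0,'z'): ·
after 15 — deliver 3→1: ·
after 16 — deliver 2→0: ·
after 17 — crash(1): n1:✗foll/b4/[q]
after 18 — deliver 0→2: n2:foll/b4/[q,z]
after 19 — deliver 0→1: ·
after 20 — deliver 1→3: ·
after 21 — timeout(0): n0:cand/b8/[-]
after 22 — timeout(1): ·

q,z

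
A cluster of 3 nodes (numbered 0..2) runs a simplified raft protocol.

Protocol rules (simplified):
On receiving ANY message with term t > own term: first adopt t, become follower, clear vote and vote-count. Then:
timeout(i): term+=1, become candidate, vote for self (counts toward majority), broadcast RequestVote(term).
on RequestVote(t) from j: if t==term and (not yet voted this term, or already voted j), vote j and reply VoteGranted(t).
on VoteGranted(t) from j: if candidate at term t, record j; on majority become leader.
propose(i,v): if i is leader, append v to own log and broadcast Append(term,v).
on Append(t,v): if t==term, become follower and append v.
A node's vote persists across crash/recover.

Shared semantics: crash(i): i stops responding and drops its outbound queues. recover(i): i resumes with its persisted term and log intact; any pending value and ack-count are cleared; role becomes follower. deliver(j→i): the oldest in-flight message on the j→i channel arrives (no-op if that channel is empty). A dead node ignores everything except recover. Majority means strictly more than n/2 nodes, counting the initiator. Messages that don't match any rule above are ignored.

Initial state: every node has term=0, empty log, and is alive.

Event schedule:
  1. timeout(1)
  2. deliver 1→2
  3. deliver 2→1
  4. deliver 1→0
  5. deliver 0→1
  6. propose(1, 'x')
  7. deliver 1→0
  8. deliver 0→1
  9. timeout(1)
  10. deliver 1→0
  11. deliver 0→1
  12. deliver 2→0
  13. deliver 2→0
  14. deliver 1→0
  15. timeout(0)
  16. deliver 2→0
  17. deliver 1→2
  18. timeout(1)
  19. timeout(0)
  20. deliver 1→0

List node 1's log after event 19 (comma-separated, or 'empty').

x

1. timeout(1):  <1:cand t1 ->
2. deliver 1→2:  <2:foll t1 ->
3. deliver 2→1:  <1:lead t1 ->
4. deliver 1→0:  <0:foll t1 ->
5. deliver 0→1:  nop
6. propose(1,'x'):  <1:lead t1 x>
7. deliver 1→0:  <0:foll t1 x>
8. deliver 0→1:  nop
9. timeout(1):  <1:cand t2 x>
10. deliver 1→0:  <0:foll t2 x>
11. deliver 0→1:  <1:lead t2 x>
12. deliver 2→0:  nop
13. deliver 2→0:  nop
14. deliver 1→0:  nop
15. timeout(0):  <0:cand t3 x>
16. deliver 2→0:  nop
17. deliver 1→2:  <2:foll t1 x>
18. timeout(1):  <1:cand t3 x>
19. timeout(0):  <0:cand t4 x>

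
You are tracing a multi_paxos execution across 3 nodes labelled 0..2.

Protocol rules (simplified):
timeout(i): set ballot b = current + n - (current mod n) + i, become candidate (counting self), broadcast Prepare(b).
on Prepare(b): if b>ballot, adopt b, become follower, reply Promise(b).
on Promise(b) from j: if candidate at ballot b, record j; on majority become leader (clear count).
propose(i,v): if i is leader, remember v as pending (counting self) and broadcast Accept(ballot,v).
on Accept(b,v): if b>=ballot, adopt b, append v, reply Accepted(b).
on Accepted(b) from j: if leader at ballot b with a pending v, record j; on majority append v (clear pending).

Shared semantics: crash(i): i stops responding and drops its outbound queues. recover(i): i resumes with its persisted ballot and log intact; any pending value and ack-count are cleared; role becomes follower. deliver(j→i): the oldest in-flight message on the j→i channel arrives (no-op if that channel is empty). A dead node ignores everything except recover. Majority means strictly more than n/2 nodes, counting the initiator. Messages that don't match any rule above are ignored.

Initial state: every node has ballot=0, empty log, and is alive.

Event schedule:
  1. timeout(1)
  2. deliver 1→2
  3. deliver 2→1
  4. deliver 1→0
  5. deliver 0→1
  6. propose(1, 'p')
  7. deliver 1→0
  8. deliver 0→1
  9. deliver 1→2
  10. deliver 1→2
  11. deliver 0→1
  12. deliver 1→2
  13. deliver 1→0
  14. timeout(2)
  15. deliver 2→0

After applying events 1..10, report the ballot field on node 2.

[1] timeout(1) → N1(cand b4 [-])
[2] deliver 1→2 → N2(foll b4 [-])
[3] deliver 2→1 → N1(lead b4 [-])
[4] deliver 1→0 → N0(foll b4 [-])
[5] deliver 0→1 → ∅
[6] propose(1,'p') → ∅
[7] deliver 1→0 → N0(foll b4 [p])
[8] deliver 0→1 → N1(lead b4 [p])
[9] deliver 1→2 → N2(foll b4 [p])
[10] deliver 1→2 → ∅

4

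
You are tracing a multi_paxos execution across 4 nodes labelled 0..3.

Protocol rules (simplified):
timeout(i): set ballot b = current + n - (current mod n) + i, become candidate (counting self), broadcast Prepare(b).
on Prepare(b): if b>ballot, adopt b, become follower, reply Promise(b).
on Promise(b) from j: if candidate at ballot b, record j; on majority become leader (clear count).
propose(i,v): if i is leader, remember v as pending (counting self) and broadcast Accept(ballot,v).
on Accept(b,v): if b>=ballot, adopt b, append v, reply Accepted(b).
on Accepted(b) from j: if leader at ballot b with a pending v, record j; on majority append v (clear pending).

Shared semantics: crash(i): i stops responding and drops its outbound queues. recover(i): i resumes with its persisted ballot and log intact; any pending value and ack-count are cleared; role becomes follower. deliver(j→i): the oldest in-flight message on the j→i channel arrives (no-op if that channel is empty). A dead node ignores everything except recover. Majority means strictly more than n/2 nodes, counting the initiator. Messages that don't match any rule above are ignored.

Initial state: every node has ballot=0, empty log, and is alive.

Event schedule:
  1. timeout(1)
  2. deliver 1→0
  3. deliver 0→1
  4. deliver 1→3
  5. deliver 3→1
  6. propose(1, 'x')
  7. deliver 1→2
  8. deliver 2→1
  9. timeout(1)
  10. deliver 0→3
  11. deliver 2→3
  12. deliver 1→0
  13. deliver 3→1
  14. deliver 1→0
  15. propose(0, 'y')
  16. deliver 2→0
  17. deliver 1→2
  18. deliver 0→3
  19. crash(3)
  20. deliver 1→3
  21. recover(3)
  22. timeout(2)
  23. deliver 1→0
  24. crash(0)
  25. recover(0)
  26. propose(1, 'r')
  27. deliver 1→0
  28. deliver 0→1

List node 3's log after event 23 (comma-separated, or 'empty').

[1] timeout(1) → N1(cand b5 [-])
[2] deliver 1→0 → N0(foll b5 [-])
[3] deliver 0→1 → ∅
[4] deliver 1→3 → N3(foll b5 [-])
[5] deliver 3→1 → N1(lead b5 [-])
[6] propose(1,'x') → ∅
[7] deliver 1→2 → N2(foll b5 [-])
[8] deliver 2→1 → ∅
[9] timeout(1) → N1(cand b9 [-])
[10] deliver 0→3 → ∅
[11] deliver 2→3 → ∅
[12] deliver 1→0 → N0(foll b5 [x])
[13] deliver 3→1 → ∅
[14] deliver 1→0 → N0(foll b9 [x])
[15] propose(0,'y') → ∅
[16] deliver 2→0 → ∅
[17] deliver 1→2 → N2(foll b5 [x])
[18] deliver 0→3 → ∅
[19] crash(3) → N3(✗foll b5 [-])
[20] deliver 1→3 → ∅
[21] recover(3) → N3(foll b5 [-])
[22] timeout(2) → N2(cand b10 [x])
[23] deliver 1→0 → ∅

empty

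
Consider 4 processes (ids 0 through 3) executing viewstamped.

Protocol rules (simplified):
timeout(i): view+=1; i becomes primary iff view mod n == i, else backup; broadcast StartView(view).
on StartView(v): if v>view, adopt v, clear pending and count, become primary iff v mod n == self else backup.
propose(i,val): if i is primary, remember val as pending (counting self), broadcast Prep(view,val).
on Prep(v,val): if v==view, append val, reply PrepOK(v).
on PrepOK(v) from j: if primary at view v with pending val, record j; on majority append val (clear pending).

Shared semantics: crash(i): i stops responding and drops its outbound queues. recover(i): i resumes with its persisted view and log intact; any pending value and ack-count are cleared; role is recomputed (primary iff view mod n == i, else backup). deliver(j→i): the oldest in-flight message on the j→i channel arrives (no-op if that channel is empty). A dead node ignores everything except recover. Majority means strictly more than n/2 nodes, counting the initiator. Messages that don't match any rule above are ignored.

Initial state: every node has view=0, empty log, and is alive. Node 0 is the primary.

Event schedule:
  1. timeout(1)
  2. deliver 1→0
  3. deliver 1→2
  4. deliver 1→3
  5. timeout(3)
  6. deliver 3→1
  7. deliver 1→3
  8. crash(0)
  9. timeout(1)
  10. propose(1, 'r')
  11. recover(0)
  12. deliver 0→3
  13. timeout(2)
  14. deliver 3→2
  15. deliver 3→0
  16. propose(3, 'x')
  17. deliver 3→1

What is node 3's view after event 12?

2

e1 timeout(1): 1[prim,v=1,-]
e2 deliver 1→0: 0[back,v=1,-]
e3 deliver 1→2: 2[back,v=1,-]
e4 deliver 1→3: 3[back,v=1,-]
e5 timeout(3): 3[back,v=2,-]
e6 deliver 3→1: 1[back,v=2,-]
e7 deliver 1→3: ·
e8 crash(0): 0[✗back,v=1,-]
e9 timeout(1): 1[back,v=3,-]
e10 propose(1,'r'): ·
e11 recover(0): 0[back,v=1,-]
e12 deliver 0→3: ·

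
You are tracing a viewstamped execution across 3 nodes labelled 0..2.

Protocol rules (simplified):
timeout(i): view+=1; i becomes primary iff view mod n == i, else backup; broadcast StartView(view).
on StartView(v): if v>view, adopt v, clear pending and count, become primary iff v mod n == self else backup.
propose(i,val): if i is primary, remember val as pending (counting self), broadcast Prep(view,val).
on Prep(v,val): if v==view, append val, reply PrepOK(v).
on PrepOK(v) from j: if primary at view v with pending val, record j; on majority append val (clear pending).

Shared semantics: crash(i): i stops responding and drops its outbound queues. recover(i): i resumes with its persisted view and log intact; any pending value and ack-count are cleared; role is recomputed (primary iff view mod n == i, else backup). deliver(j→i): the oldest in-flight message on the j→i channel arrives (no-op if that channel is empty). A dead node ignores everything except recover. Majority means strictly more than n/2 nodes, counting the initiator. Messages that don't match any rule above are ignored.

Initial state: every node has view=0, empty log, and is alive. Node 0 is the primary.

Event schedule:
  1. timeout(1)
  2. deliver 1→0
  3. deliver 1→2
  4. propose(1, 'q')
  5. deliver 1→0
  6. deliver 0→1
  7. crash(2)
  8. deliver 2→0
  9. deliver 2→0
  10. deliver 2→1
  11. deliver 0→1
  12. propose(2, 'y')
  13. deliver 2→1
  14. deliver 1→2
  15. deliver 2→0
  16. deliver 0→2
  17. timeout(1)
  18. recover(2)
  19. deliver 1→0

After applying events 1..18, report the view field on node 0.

1

step 1 timeout(1): 1={prim,v=1,log=-}
step 2 deliver 1→0: 0={back,v=1,log=-}
step 3 deliver 1→2: 2={back,v=1,log=-}
step 4 propose(1,'q'): —
step 5 deliver 1→0: 0={back,v=1,log=q}
step 6 deliver 0→1: 1={prim,v=1,log=q}
step 7 crash(2): 2={✗back,v=1,log=-}
step 8 deliver 2→0: —
step 9 deliver 2→0: —
step 10 deliver 2→1: —
step 11 deliver 0→1: —
step 12 propose(2,'y'): —
step 13 deliver 2→1: —
step 14 deliver 1→2: —
step 15 deliver 2→0: —
step 16 deliver 0→2: —
step 17 timeout(1): 1={back,v=2,log=q}
step 18 recover(2): 2={back,v=1,log=-}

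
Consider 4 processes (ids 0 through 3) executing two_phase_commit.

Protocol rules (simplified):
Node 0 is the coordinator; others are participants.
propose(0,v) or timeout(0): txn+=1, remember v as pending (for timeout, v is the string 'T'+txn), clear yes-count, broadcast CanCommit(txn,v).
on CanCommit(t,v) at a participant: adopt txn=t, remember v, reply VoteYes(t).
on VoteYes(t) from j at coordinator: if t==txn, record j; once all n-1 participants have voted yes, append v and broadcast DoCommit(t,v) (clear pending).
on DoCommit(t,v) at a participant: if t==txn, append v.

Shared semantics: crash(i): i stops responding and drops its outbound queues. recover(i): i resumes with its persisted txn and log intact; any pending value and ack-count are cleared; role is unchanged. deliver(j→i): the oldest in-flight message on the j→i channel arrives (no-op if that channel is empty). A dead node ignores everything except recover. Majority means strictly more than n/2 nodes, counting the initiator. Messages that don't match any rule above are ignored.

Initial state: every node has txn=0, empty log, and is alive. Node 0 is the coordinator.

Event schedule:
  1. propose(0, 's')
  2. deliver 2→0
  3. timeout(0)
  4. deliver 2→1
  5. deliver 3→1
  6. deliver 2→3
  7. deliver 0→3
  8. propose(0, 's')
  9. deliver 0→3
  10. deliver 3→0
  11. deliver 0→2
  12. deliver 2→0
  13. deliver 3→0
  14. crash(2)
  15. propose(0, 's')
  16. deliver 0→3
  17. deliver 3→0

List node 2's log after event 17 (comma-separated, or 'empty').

empty

e1 propose(0,'s'): 0[coor,t=1,-]
e2 deliver 2→0: ·
e3 timeout(0): 0[coor,t=2,-]
e4 deliver 2→1: ·
e5 deliver 3→1: ·
e6 deliver 2→3: ·
e7 deliver 0→3: 3[part,t=1,-]
e8 propose(0,'s'): 0[coor,t=3,-]
e9 deliver 0→3: 3[part,t=2,-]
e10 deliver 3→0: ·
e11 deliver 0→2: 2[part,t=1,-]
e12 deliver 2→0: ·
e13 deliver 3→0: ·
e14 crash(2): 2[✗part,t=1,-]
e15 propose(0,'s'): 0[coor,t=4,-]
e16 deliver 0→3: 3[part,t=3,-]
e17 deliver 3→0: ·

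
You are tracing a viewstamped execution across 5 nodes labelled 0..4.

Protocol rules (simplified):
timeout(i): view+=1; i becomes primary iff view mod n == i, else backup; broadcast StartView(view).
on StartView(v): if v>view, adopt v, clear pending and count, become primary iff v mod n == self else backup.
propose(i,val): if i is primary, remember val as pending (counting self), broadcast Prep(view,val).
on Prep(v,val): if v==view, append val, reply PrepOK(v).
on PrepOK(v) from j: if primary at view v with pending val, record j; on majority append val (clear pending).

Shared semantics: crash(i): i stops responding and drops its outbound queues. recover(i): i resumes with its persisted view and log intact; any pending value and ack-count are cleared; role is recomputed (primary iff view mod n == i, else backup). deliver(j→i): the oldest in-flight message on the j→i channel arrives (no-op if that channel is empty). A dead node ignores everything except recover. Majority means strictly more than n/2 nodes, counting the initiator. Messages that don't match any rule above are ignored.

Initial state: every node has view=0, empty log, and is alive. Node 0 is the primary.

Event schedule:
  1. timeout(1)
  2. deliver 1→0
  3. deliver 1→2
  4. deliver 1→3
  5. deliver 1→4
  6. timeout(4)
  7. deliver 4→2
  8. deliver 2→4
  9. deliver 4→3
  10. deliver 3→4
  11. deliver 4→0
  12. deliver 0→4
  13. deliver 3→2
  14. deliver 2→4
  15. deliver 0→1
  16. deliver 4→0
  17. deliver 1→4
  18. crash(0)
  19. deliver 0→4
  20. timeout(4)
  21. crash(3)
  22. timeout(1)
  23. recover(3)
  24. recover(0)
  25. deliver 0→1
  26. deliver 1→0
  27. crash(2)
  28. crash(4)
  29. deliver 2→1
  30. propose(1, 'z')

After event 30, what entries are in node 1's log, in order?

step 1 timeout(1): 1={prim,v=1,log=-}
step 2 deliver 1→0: 0={back,v=1,log=-}
step 3 deliver 1→2: 2={back,v=1,log=-}
step 4 deliver 1→3: 3={back,v=1,log=-}
step 5 deliver 1→4: 4={back,v=1,log=-}
step 6 timeout(4): 4={back,v=2,log=-}
step 7 deliver 4→2: 2={prim,v=2,log=-}
step 8 deliver 2→4: —
step 9 deliver 4→3: 3={back,v=2,log=-}
step 10 deliver 3→4: —
step 11 deliver 4→0: 0={back,v=2,log=-}
step 12 deliver 0→4: —
step 13 deliver 3→2: —
step 14 deliver 2→4: —
step 15 deliver 0→1: —
step 16 deliver 4→0: —
step 17 deliver 1→4: —
step 18 crash(0): 0={✗back,v=2,log=-}
step 19 deliver 0→4: —
step 20 timeout(4): 4={back,v=3,log=-}
step 21 crash(3): 3={✗back,v=2,log=-}
step 22 timeout(1): 1={back,v=2,log=-}
step 23 recover(3): 3={back,v=2,log=-}
step 24 recover(0): 0={back,v=2,log=-}
step 25 deliver 0→1: —
step 26 deliver 1→0: —
step 27 crash(2): 2={✗prim,v=2,log=-}
step 28 crash(4): 4={✗back,v=3,log=-}
step 29 deliver 2→1: —
step 30 propose(1,'z'): —

empty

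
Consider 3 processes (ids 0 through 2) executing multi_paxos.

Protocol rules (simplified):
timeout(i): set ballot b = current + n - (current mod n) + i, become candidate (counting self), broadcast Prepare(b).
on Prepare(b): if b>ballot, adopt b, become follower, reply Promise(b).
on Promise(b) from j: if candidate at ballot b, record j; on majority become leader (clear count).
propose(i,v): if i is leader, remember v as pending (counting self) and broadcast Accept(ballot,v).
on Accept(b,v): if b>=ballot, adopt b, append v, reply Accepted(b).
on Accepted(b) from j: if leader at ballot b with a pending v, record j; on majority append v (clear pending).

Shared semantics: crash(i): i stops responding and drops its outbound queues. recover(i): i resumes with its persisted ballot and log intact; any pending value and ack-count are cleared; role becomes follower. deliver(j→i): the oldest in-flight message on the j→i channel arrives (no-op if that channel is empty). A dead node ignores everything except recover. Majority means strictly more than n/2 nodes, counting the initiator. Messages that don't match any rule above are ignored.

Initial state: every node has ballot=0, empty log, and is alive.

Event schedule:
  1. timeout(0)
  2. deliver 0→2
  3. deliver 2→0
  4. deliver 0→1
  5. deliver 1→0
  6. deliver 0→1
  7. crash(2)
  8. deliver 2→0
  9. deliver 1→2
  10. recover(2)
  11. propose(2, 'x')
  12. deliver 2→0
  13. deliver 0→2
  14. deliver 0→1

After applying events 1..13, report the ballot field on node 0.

3

after 1 — timeout(0): n0:cand/b3/[-]
after 2 — deliver 0→2: n2:foll/b3/[-]
after 3 — deliver 2→0: n0:lead/b3/[-]
after 4 — deliver 0→1: n1:foll/b3/[-]
after 5 — deliver 1→0: ·
after 6 — deliver 0→1: ·
after 7 — crash(2): n2:✗foll/b3/[-]
after 8 — deliver 2→0: ·
after 9 — deliver 1→2: ·
after 10 — recover(2): n2:foll/b3/[-]
after 11 — propose(2,'x'): ·
after 12 — deliver 2→0: ·
after 13 — deliver 0→2: ·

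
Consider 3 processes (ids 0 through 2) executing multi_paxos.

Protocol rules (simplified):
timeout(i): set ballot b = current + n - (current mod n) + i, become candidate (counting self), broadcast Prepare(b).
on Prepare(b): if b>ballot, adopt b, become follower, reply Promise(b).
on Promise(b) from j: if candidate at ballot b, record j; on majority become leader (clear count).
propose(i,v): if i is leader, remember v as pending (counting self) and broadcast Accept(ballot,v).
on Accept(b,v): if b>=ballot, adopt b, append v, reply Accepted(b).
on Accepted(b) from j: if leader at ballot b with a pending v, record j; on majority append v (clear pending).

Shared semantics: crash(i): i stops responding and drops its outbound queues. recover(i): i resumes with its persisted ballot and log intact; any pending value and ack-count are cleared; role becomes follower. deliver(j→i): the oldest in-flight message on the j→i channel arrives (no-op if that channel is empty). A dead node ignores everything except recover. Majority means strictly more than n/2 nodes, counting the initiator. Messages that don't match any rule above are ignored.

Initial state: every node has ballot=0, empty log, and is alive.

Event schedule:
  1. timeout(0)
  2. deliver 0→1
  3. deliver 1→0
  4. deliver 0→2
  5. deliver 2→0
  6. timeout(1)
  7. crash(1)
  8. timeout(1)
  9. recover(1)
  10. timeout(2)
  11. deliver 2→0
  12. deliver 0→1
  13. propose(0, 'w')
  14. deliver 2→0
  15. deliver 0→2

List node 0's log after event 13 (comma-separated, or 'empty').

empty

e1 timeout(0): 0[cand,b=3,-]
e2 deliver 0→1: 1[foll,b=3,-]
e3 deliver 1→0: 0[lead,b=3,-]
e4 deliver 0→2: 2[foll,b=3,-]
e5 deliver 2→0: ·
e6 timeout(1): 1[cand,b=7,-]
e7 crash(1): 1[✗cand,b=7,-]
e8 timeout(1): ·
e9 recover(1): 1[foll,b=7,-]
e10 timeout(2): 2[cand,b=8,-]
e11 deliver 2→0: 0[foll,b=8,-]
e12 deliver 0→1: ·
e13 propose(0,'w'): ·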